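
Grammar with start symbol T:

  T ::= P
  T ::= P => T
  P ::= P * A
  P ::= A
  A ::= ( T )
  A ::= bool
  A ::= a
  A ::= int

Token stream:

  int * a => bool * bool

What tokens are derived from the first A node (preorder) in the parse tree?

int

[T [P [P [A int]] * [A a]] => [T [P [P [A bool]] * [A bool]]]]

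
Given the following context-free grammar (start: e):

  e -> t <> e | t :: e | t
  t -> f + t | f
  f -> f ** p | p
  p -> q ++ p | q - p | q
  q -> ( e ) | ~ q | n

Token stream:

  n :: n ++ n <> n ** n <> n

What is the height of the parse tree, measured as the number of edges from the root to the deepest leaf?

8

[e [t [f [p [q n]]]] :: [e [t [f [p [q n] ++ [p [q n]]]]] <> [e [t [f [f [p [q n]]] ** [p [q n]]]] <> [e [t [f [p [q n]]]]]]]]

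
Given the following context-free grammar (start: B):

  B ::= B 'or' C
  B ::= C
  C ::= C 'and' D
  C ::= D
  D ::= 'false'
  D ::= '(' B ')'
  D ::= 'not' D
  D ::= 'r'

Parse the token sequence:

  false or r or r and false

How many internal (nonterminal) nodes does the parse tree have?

[B [B [B [C [D false]]] or [C [D r]]] or [C [C [D r]] and [D false]]]

11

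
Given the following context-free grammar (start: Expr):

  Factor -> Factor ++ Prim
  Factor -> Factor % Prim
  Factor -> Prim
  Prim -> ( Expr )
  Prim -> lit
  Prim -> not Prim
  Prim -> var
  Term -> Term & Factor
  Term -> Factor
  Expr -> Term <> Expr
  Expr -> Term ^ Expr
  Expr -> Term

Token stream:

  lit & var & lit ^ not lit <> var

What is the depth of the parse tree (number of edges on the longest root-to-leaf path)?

[Expr [Term [Term [Term [Factor [Prim lit]]] & [Factor [Prim var]]] & [Factor [Prim lit]]] ^ [Expr [Term [Factor [Prim not [Prim lit]]]] <> [Expr [Term [Factor [Prim var]]]]]]

6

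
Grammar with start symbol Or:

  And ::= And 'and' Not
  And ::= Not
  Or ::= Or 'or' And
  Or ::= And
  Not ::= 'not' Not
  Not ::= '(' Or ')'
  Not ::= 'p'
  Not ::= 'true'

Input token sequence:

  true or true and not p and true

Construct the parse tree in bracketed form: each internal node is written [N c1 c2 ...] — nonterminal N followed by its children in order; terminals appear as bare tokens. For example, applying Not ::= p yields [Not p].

[Or [Or [And [Not true]]] or [And [And [And [Not true]] and [Not not [Not p]]] and [Not true]]]

Or
Or or And
And or And
Not or And
true or And
true or And and Not
true or And and Not and Not
true or Not and Not and Not
true or true and Not and Not
true or true and not Not and Not
true or true and not p and Not
true or true and not p and true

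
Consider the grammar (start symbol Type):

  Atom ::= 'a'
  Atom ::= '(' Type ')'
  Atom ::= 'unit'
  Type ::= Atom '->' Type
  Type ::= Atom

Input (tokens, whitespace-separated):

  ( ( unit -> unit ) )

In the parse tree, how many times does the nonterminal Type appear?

4

[Type [Atom ( [Type [Atom ( [Type [Atom unit] -> [Type [Atom unit]]] )]] )]]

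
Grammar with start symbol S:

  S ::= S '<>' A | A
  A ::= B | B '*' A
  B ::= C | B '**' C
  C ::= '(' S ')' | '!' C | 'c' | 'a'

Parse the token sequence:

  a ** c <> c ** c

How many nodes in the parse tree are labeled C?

[S [S [A [B [B [C a]] ** [C c]]]] <> [A [B [B [C c]] ** [C c]]]]

4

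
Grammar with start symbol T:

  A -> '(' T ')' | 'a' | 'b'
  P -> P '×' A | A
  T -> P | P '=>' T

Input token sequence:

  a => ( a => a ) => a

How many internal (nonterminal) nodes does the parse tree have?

[T [P [A a]] => [T [P [A ( [T [P [A a]] => [T [P [A a]]]] )]] => [T [P [A a]]]]]

15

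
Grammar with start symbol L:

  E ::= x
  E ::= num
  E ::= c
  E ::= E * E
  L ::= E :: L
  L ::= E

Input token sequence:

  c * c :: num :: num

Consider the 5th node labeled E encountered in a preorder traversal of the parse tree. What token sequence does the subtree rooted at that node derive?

[L [E [E c] * [E c]] :: [L [E num] :: [L [E num]]]]

num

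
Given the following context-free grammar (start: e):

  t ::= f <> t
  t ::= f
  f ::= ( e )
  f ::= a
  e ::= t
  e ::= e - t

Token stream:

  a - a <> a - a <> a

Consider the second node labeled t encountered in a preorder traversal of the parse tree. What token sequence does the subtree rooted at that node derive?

a <> a

[e [e [e [t [f a]]] - [t [f a] <> [t [f a]]]] - [t [f a] <> [t [f a]]]]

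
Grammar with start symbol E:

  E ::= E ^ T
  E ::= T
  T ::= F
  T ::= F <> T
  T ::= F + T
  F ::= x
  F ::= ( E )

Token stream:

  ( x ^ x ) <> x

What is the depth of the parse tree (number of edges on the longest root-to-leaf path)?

7

[E [T [F ( [E [E [T [F x]]] ^ [T [F x]]] )] <> [T [F x]]]]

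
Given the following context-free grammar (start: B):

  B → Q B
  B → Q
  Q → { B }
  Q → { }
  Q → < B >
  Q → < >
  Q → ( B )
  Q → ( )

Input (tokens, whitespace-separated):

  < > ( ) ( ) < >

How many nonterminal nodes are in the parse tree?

[B [Q < >] [B [Q ( )] [B [Q ( )] [B [Q < >]]]]]

8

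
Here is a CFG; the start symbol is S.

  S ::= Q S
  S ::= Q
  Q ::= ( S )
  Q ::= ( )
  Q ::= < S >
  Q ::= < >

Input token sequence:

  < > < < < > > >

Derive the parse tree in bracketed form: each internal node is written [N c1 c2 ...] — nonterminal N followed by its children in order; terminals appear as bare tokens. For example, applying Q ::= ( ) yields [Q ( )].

S
Q S
< > S
< > Q
< > < S >
< > < Q >
< > < < S > >
< > < < Q > >
< > < < < > > >

[S [Q < >] [S [Q < [S [Q < [S [Q < >]] >]] >]]]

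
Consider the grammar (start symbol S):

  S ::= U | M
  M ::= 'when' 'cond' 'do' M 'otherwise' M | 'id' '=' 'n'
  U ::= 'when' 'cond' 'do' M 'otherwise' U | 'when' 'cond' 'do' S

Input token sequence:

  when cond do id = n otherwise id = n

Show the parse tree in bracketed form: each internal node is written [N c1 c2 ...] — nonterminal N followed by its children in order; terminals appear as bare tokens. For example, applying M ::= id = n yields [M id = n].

S
M
when cond do M otherwise M
when cond do id = n otherwise M
when cond do id = n otherwise id = n

[S [M when cond do [M id = n] otherwise [M id = n]]]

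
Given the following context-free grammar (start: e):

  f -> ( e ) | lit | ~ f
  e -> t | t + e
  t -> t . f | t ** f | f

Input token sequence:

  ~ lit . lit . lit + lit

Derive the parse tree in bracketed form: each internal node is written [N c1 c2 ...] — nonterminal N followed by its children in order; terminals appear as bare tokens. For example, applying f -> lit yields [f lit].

[e [t [t [t [f ~ [f lit]]] . [f lit]] . [f lit]] + [e [t [f lit]]]]

e
t + e
t . f + e
t . f . f + e
f . f . f + e
~ f . f . f + e
~ lit . f . f + e
~ lit . lit . f + e
~ lit . lit . lit + e
~ lit . lit . lit + t
~ lit . lit . lit + f
~ lit . lit . lit + lit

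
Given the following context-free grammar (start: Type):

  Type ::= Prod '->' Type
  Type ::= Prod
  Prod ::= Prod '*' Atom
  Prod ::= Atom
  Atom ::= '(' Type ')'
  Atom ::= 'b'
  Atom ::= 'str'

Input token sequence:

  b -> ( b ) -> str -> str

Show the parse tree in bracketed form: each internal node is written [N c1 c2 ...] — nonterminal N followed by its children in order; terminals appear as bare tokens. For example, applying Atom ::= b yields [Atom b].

[Type [Prod [Atom b]] -> [Type [Prod [Atom ( [Type [Prod [Atom b]]] )]] -> [Type [Prod [Atom str]] -> [Type [Prod [Atom str]]]]]]

Type
Prod -> Type
Atom -> Type
b -> Type
b -> Prod -> Type
b -> Atom -> Type
b -> ( Type ) -> Type
b -> ( Prod ) -> Type
b -> ( Atom ) -> Type
b -> ( b ) -> Type
b -> ( b ) -> Prod -> Type
b -> ( b ) -> Atom -> Type
b -> ( b ) -> str -> Type
b -> ( b ) -> str -> Prod
b -> ( b ) -> str -> Atom
b -> ( b ) -> str -> str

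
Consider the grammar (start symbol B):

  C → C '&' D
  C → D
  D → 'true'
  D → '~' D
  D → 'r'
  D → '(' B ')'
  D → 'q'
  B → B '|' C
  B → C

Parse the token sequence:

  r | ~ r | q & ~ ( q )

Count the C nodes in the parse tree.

5

[B [B [B [C [D r]]] | [C [D ~ [D r]]]] | [C [C [D q]] & [D ~ [D ( [B [C [D q]]] )]]]]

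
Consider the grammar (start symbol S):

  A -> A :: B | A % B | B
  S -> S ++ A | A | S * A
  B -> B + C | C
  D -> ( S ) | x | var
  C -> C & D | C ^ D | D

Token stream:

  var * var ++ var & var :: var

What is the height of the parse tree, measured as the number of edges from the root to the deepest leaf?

7

[S [S [S [A [B [C [D var]]]]] * [A [B [C [D var]]]]] ++ [A [A [B [C [C [D var]] & [D var]]]] :: [B [C [D var]]]]]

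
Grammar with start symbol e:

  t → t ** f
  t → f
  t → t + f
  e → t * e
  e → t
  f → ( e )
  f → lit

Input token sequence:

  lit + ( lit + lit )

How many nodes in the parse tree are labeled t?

4

[e [t [t [f lit]] + [f ( [e [t [t [f lit]] + [f lit]]] )]]]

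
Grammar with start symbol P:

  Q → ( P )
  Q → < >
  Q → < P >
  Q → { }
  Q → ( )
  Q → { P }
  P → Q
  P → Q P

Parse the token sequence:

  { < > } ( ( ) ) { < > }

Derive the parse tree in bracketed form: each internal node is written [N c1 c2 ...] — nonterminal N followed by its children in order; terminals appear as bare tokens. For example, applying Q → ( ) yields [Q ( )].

P
Q P
{ P } P
{ Q } P
{ < > } P
{ < > } Q P
{ < > } ( P ) P
{ < > } ( Q ) P
{ < > } ( ( ) ) P
{ < > } ( ( ) ) Q
{ < > } ( ( ) ) { P }
{ < > } ( ( ) ) { Q }
{ < > } ( ( ) ) { < > }

[P [Q { [P [Q < >]] }] [P [Q ( [P [Q ( )]] )] [P [Q { [P [Q < >]] }]]]]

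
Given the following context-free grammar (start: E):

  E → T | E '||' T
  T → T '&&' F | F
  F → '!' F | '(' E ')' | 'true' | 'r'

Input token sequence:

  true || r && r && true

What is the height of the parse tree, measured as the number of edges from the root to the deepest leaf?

5

[E [E [T [F true]]] || [T [T [T [F r]] && [F r]] && [F true]]]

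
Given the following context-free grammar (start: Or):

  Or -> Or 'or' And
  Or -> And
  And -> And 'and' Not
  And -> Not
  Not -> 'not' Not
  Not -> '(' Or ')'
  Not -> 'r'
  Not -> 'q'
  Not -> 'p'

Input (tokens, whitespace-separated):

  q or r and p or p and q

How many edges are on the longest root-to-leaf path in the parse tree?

[Or [Or [Or [And [Not q]]] or [And [And [Not r]] and [Not p]]] or [And [And [Not p]] and [Not q]]]

5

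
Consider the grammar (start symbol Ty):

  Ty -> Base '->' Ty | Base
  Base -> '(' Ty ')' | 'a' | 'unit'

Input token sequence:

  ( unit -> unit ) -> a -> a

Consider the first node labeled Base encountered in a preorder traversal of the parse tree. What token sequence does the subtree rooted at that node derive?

[Ty [Base ( [Ty [Base unit] -> [Ty [Base unit]]] )] -> [Ty [Base a] -> [Ty [Base a]]]]

( unit -> unit )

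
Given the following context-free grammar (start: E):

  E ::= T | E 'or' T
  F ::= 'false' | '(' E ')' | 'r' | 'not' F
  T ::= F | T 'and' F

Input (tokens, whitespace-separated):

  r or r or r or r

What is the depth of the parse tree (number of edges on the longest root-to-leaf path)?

[E [E [E [E [T [F r]]] or [T [F r]]] or [T [F r]]] or [T [F r]]]

6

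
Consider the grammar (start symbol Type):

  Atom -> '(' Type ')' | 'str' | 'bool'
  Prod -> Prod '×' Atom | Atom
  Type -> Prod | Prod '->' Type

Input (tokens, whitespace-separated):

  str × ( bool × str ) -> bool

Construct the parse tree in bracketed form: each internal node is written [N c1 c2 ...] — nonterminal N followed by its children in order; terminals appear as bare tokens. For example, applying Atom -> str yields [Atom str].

Type
Prod -> Type
Prod × Atom -> Type
Atom × Atom -> Type
str × Atom -> Type
str × ( Type ) -> Type
str × ( Prod ) -> Type
str × ( Prod × Atom ) -> Type
str × ( Atom × Atom ) -> Type
str × ( bool × Atom ) -> Type
str × ( bool × str ) -> Type
str × ( bool × str ) -> Prod
str × ( bool × str ) -> Atom
str × ( bool × str ) -> bool

[Type [Prod [Prod [Atom str]] × [Atom ( [Type [Prod [Prod [Atom bool]] × [Atom str]]] )]] -> [Type [Prod [Atom bool]]]]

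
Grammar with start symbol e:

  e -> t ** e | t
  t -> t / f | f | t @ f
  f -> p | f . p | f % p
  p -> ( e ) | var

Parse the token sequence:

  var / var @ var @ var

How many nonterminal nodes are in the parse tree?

[e [t [t [t [t [f [p var]]] / [f [p var]]] @ [f [p var]]] @ [f [p var]]]]

13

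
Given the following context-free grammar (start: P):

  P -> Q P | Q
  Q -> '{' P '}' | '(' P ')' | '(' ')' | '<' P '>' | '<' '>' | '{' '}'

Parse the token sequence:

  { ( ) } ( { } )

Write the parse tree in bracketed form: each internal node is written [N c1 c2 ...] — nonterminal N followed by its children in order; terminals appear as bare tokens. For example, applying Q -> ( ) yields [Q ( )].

P
Q P
{ P } P
{ Q } P
{ ( ) } P
{ ( ) } Q
{ ( ) } ( P )
{ ( ) } ( Q )
{ ( ) } ( { } )

[P [Q { [P [Q ( )]] }] [P [Q ( [P [Q { }]] )]]]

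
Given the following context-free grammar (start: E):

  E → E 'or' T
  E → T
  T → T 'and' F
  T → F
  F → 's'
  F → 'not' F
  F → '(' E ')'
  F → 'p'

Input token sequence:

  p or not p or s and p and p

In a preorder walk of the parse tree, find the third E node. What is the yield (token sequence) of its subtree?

p

[E [E [E [T [F p]]] or [T [F not [F p]]]] or [T [T [T [F s]] and [F p]] and [F p]]]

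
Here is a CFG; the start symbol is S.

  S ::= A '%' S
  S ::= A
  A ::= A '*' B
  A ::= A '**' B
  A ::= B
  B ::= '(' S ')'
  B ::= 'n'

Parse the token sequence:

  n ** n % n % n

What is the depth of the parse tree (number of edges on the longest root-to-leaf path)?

5

[S [A [A [B n]] ** [B n]] % [S [A [B n]] % [S [A [B n]]]]]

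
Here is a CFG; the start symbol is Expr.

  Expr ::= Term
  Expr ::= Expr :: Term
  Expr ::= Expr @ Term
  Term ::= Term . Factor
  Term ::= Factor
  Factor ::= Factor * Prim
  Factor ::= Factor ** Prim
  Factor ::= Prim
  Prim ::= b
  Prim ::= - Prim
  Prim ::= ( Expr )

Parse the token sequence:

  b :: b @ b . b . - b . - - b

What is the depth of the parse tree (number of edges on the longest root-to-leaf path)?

7

[Expr [Expr [Expr [Term [Factor [Prim b]]]] :: [Term [Factor [Prim b]]]] @ [Term [Term [Term [Term [Factor [Prim b]]] . [Factor [Prim b]]] . [Factor [Prim - [Prim b]]]] . [Factor [Prim - [Prim - [Prim b]]]]]]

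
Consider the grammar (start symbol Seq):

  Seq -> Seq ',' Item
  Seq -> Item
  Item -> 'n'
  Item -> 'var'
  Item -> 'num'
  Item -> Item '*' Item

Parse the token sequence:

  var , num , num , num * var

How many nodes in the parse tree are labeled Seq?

[Seq [Seq [Seq [Seq [Item var]] , [Item num]] , [Item num]] , [Item [Item num] * [Item var]]]

4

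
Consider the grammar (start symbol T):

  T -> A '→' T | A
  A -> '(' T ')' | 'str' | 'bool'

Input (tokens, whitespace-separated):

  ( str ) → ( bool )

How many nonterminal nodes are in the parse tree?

[T [A ( [T [A str]] )] → [T [A ( [T [A bool]] )]]]

8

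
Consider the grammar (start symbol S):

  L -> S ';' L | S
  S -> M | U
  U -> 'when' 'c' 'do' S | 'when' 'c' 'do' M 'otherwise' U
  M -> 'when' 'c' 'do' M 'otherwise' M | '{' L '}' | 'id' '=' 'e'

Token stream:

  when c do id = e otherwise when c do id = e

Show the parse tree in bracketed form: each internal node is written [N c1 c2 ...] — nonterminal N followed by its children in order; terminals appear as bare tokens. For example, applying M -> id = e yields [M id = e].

[S [U when c do [M id = e] otherwise [U when c do [S [M id = e]]]]]

S
U
when c do M otherwise U
when c do id = e otherwise U
when c do id = e otherwise when c do S
when c do id = e otherwise when c do M
when c do id = e otherwise when c do id = e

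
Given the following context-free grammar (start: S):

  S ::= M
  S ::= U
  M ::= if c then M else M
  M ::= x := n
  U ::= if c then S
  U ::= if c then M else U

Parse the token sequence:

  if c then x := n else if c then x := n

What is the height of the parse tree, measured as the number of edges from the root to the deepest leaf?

5

[S [U if c then [M x := n] else [U if c then [S [M x := n]]]]]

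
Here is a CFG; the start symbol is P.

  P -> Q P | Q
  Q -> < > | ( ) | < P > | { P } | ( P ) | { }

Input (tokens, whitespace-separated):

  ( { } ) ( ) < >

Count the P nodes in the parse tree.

4

[P [Q ( [P [Q { }]] )] [P [Q ( )] [P [Q < >]]]]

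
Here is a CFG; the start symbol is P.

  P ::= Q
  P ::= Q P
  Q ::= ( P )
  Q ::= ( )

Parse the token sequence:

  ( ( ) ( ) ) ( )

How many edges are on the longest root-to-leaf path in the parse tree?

5

[P [Q ( [P [Q ( )] [P [Q ( )]]] )] [P [Q ( )]]]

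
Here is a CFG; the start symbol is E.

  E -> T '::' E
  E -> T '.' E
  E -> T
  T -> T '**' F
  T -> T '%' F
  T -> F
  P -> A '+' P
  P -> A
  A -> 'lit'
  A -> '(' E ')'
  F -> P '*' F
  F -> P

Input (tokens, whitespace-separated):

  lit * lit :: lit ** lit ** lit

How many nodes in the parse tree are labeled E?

[E [T [F [P [A lit]] * [F [P [A lit]]]]] :: [E [T [T [T [F [P [A lit]]]] ** [F [P [A lit]]]] ** [F [P [A lit]]]]]]

2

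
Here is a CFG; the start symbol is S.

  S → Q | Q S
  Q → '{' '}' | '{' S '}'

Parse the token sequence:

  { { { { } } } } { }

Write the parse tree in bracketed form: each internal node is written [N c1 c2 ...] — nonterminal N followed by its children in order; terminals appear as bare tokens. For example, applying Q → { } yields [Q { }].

S
Q S
{ S } S
{ Q } S
{ { S } } S
{ { Q } } S
{ { { S } } } S
{ { { Q } } } S
{ { { { } } } } S
{ { { { } } } } Q
{ { { { } } } } { }

[S [Q { [S [Q { [S [Q { [S [Q { }]] }]] }]] }] [S [Q { }]]]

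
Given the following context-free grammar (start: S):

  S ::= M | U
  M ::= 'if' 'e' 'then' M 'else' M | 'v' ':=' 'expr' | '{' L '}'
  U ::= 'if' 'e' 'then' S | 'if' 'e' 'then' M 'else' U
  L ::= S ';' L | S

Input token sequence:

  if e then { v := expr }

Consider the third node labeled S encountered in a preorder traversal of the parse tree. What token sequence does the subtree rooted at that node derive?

v := expr

[S [U if e then [S [M { [L [S [M v := expr]]] }]]]]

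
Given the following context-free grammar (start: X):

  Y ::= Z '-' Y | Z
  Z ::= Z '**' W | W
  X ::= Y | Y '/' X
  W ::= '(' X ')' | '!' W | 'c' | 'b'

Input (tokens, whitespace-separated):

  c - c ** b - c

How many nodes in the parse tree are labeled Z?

[X [Y [Z [W c]] - [Y [Z [Z [W c]] ** [W b]] - [Y [Z [W c]]]]]]

4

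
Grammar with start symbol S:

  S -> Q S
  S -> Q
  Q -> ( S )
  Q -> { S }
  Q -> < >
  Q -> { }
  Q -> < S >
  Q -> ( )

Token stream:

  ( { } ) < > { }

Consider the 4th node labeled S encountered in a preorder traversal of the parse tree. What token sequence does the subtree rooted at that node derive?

[S [Q ( [S [Q { }]] )] [S [Q < >] [S [Q { }]]]]

{ }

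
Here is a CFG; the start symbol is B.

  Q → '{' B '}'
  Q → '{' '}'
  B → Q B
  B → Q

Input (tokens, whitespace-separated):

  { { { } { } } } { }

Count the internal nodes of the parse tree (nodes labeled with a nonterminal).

10

[B [Q { [B [Q { [B [Q { }] [B [Q { }]]] }]] }] [B [Q { }]]]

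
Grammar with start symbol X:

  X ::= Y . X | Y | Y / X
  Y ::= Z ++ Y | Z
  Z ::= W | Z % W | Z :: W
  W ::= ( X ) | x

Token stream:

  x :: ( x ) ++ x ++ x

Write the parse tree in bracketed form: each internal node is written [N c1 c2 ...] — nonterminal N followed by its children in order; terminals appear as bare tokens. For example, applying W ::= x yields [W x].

X
Y
Z ++ Y
Z :: W ++ Y
W :: W ++ Y
x :: W ++ Y
x :: ( X ) ++ Y
x :: ( Y ) ++ Y
x :: ( Z ) ++ Y
x :: ( W ) ++ Y
x :: ( x ) ++ Y
x :: ( x ) ++ Z ++ Y
x :: ( x ) ++ W ++ Y
x :: ( x ) ++ x ++ Y
x :: ( x ) ++ x ++ Z
x :: ( x ) ++ x ++ W
x :: ( x ) ++ x ++ x

[X [Y [Z [Z [W x]] :: [W ( [X [Y [Z [W x]]]] )]] ++ [Y [Z [W x]] ++ [Y [Z [W x]]]]]]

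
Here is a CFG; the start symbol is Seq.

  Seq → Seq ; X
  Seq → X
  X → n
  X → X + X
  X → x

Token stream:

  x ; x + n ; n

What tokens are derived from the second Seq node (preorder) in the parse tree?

[Seq [Seq [Seq [X x]] ; [X [X x] + [X n]]] ; [X n]]

x ; x + n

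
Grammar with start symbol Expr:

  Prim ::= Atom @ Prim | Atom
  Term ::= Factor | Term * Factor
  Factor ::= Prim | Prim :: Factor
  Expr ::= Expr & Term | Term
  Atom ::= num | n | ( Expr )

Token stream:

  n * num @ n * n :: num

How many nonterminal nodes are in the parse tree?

[Expr [Term [Term [Term [Factor [Prim [Atom n]]]] * [Factor [Prim [Atom num] @ [Prim [Atom n]]]]] * [Factor [Prim [Atom n]] :: [Factor [Prim [Atom num]]]]]]

18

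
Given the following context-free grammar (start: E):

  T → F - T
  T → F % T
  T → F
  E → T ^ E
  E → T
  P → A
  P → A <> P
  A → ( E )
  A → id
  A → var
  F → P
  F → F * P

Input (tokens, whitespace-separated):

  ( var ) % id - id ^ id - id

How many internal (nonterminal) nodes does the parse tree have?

27

[E [T [F [P [A ( [E [T [F [P [A var]]]]] )]]] % [T [F [P [A id]]] - [T [F [P [A id]]]]]] ^ [E [T [F [P [A id]]] - [T [F [P [A id]]]]]]]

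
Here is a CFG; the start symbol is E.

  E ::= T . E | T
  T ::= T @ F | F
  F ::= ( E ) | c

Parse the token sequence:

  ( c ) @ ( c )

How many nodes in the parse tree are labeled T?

4

[E [T [T [F ( [E [T [F c]]] )]] @ [F ( [E [T [F c]]] )]]]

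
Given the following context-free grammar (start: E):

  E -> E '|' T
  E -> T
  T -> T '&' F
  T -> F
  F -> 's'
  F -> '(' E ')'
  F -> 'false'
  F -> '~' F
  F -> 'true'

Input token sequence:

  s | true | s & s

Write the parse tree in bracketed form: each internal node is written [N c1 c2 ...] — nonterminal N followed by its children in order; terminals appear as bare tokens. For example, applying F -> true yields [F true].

E
E | T
E | T | T
T | T | T
F | T | T
s | T | T
s | F | T
s | true | T
s | true | T & F
s | true | F & F
s | true | s & F
s | true | s & s

[E [E [E [T [F s]]] | [T [F true]]] | [T [T [F s]] & [F s]]]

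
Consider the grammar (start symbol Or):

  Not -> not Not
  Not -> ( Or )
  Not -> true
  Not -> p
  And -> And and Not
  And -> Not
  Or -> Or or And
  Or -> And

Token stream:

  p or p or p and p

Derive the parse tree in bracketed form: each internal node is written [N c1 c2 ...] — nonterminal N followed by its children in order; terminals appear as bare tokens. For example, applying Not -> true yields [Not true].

[Or [Or [Or [And [Not p]]] or [And [Not p]]] or [And [And [Not p]] and [Not p]]]

Or
Or or And
Or or And or And
And or And or And
Not or And or And
p or And or And
p or Not or And
p or p or And
p or p or And and Not
p or p or Not and Not
p or p or p and Not
p or p or p and p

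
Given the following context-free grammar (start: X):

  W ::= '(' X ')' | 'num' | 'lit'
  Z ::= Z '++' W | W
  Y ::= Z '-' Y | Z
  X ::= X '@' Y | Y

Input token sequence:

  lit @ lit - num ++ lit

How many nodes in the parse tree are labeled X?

[X [X [Y [Z [W lit]]]] @ [Y [Z [W lit]] - [Y [Z [Z [W num]] ++ [W lit]]]]]

2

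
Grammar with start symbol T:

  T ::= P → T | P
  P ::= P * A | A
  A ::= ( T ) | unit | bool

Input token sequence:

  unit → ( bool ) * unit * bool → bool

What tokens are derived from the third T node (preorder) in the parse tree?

bool

[T [P [A unit]] → [T [P [P [P [A ( [T [P [A bool]]] )]] * [A unit]] * [A bool]] → [T [P [A bool]]]]]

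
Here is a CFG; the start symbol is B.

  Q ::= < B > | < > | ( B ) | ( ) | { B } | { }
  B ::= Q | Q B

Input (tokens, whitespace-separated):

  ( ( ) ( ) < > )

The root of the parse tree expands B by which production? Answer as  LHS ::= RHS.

B ::= Q

[B [Q ( [B [Q ( )] [B [Q ( )] [B [Q < >]]]] )]]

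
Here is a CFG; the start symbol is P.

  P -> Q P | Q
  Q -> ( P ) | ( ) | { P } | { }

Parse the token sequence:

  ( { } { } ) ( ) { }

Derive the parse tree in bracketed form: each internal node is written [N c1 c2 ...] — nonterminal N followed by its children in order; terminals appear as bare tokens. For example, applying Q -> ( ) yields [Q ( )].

P
Q P
( P ) P
( Q P ) P
( { } P ) P
( { } Q ) P
( { } { } ) P
( { } { } ) Q P
( { } { } ) ( ) P
( { } { } ) ( ) Q
( { } { } ) ( ) { }

[P [Q ( [P [Q { }] [P [Q { }]]] )] [P [Q ( )] [P [Q { }]]]]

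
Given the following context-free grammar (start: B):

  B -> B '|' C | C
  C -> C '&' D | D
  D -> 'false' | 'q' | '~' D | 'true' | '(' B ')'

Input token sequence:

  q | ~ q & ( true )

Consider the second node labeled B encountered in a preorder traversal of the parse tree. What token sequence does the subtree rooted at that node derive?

[B [B [C [D q]]] | [C [C [D ~ [D q]]] & [D ( [B [C [D true]]] )]]]

q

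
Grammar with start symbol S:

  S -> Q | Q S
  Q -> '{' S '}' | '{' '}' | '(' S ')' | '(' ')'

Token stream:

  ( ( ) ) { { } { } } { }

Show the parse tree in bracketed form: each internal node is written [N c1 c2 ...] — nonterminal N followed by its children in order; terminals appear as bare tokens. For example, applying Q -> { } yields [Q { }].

S
Q S
( S ) S
( Q ) S
( ( ) ) S
( ( ) ) Q S
( ( ) ) { S } S
( ( ) ) { Q S } S
( ( ) ) { { } S } S
( ( ) ) { { } Q } S
( ( ) ) { { } { } } S
( ( ) ) { { } { } } Q
( ( ) ) { { } { } } { }

[S [Q ( [S [Q ( )]] )] [S [Q { [S [Q { }] [S [Q { }]]] }] [S [Q { }]]]]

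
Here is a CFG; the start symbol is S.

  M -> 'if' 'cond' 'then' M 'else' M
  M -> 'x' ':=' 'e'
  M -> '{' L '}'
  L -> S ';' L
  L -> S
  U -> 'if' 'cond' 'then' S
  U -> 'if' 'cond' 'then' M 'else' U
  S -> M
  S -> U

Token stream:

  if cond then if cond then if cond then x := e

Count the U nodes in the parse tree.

3

[S [U if cond then [S [U if cond then [S [U if cond then [S [M x := e]]]]]]]]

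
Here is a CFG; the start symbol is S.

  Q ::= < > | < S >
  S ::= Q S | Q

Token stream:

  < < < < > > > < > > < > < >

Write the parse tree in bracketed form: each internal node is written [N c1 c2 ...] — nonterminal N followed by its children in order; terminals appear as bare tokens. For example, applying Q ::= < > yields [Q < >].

[S [Q < [S [Q < [S [Q < [S [Q < >]] >]] >] [S [Q < >]]] >] [S [Q < >] [S [Q < >]]]]

S
Q S
< S > S
< Q S > S
< < S > S > S
< < Q > S > S
< < < S > > S > S
< < < Q > > S > S
< < < < > > > S > S
< < < < > > > Q > S
< < < < > > > < > > S
< < < < > > > < > > Q S
< < < < > > > < > > < > S
< < < < > > > < > > < > Q
< < < < > > > < > > < > < >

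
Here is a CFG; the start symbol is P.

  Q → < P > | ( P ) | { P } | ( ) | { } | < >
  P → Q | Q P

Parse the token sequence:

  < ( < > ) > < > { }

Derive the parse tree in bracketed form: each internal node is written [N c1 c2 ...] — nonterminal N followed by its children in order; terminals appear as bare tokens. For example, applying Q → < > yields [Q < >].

[P [Q < [P [Q ( [P [Q < >]] )]] >] [P [Q < >] [P [Q { }]]]]

P
Q P
< P > P
< Q > P
< ( P ) > P
< ( Q ) > P
< ( < > ) > P
< ( < > ) > Q P
< ( < > ) > < > P
< ( < > ) > < > Q
< ( < > ) > < > { }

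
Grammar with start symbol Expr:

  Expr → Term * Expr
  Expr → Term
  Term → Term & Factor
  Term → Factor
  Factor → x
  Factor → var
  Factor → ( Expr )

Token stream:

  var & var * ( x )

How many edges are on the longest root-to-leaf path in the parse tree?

[Expr [Term [Term [Factor var]] & [Factor var]] * [Expr [Term [Factor ( [Expr [Term [Factor x]]] )]]]]

7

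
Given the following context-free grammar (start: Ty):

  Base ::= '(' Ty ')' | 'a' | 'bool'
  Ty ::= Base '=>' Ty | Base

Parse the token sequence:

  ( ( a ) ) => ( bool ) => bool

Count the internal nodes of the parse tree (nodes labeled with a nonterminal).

[Ty [Base ( [Ty [Base ( [Ty [Base a]] )]] )] => [Ty [Base ( [Ty [Base bool]] )] => [Ty [Base bool]]]]

12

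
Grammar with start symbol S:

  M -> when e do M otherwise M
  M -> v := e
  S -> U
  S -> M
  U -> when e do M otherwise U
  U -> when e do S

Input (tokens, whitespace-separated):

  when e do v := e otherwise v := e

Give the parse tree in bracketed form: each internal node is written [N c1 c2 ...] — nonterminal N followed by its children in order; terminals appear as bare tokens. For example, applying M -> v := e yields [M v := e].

S
M
when e do M otherwise M
when e do v := e otherwise M
when e do v := e otherwise v := e

[S [M when e do [M v := e] otherwise [M v := e]]]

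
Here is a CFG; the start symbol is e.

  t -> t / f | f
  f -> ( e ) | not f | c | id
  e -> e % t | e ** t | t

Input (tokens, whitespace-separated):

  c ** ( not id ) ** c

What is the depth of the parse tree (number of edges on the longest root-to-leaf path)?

8

[e [e [e [t [f c]]] ** [t [f ( [e [t [f not [f id]]]] )]]] ** [t [f c]]]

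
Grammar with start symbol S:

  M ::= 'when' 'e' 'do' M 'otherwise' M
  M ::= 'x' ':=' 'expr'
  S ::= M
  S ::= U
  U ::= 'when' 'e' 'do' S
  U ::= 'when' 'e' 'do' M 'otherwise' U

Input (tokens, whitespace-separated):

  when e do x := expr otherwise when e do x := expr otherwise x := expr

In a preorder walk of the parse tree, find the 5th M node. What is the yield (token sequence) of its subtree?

x := expr

[S [M when e do [M x := expr] otherwise [M when e do [M x := expr] otherwise [M x := expr]]]]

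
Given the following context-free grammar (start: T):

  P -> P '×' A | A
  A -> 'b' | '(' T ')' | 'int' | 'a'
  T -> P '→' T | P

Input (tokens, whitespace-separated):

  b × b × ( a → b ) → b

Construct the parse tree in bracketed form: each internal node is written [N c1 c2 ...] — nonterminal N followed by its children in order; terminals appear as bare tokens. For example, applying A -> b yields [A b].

[T [P [P [P [A b]] × [A b]] × [A ( [T [P [A a]] → [T [P [A b]]]] )]] → [T [P [A b]]]]

T
P → T
P × A → T
P × A × A → T
A × A × A → T
b × A × A → T
b × b × A → T
b × b × ( T ) → T
b × b × ( P → T ) → T
b × b × ( A → T ) → T
b × b × ( a → T ) → T
b × b × ( a → P ) → T
b × b × ( a → A ) → T
b × b × ( a → b ) → T
b × b × ( a → b ) → P
b × b × ( a → b ) → A
b × b × ( a → b ) → b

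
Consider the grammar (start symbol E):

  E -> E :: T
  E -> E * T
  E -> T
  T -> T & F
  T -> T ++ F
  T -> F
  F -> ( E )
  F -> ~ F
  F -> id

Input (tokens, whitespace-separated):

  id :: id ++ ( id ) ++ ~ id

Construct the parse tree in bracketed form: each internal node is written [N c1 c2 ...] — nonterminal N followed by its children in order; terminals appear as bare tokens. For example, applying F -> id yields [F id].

[E [E [T [F id]]] :: [T [T [T [F id]] ++ [F ( [E [T [F id]]] )]] ++ [F ~ [F id]]]]

E
E :: T
T :: T
F :: T
id :: T
id :: T ++ F
id :: T ++ F ++ F
id :: F ++ F ++ F
id :: id ++ F ++ F
id :: id ++ ( E ) ++ F
id :: id ++ ( T ) ++ F
id :: id ++ ( F ) ++ F
id :: id ++ ( id ) ++ F
id :: id ++ ( id ) ++ ~ F
id :: id ++ ( id ) ++ ~ id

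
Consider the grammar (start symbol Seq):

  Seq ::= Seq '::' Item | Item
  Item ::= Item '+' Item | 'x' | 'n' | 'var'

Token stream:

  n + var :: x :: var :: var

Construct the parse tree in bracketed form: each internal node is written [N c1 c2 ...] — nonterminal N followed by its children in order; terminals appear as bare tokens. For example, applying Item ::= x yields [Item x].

Seq
Seq :: Item
Seq :: Item :: Item
Seq :: Item :: Item :: Item
Item :: Item :: Item :: Item
Item + Item :: Item :: Item :: Item
n + Item :: Item :: Item :: Item
n + var :: Item :: Item :: Item
n + var :: x :: Item :: Item
n + var :: x :: var :: Item
n + var :: x :: var :: var

[Seq [Seq [Seq [Seq [Item [Item n] + [Item var]]] :: [Item x]] :: [Item var]] :: [Item var]]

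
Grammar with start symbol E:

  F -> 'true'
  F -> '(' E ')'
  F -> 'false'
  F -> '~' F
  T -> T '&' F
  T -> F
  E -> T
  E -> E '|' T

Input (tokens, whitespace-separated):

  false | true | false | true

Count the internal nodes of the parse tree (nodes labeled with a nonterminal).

[E [E [E [E [T [F false]]] | [T [F true]]] | [T [F false]]] | [T [F true]]]

12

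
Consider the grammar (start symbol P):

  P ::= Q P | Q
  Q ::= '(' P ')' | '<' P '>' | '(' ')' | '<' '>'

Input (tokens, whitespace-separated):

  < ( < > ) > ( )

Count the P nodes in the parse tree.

4

[P [Q < [P [Q ( [P [Q < >]] )]] >] [P [Q ( )]]]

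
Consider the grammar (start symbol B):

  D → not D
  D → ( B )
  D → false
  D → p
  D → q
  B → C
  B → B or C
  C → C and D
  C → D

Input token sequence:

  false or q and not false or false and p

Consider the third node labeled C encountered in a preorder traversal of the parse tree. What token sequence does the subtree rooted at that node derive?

q

[B [B [B [C [D false]]] or [C [C [D q]] and [D not [D false]]]] or [C [C [D false]] and [D p]]]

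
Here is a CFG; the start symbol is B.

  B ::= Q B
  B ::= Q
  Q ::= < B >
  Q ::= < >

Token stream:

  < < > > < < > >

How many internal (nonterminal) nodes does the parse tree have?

8

[B [Q < [B [Q < >]] >] [B [Q < [B [Q < >]] >]]]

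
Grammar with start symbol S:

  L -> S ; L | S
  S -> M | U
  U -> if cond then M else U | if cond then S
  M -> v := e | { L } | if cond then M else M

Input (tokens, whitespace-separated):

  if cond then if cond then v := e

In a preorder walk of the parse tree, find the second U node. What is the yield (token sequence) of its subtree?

if cond then v := e

[S [U if cond then [S [U if cond then [S [M v := e]]]]]]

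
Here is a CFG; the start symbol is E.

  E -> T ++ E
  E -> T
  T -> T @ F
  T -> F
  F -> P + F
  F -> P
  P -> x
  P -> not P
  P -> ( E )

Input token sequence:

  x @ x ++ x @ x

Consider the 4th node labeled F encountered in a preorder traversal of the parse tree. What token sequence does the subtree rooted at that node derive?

[E [T [T [F [P x]]] @ [F [P x]]] ++ [E [T [T [F [P x]]] @ [F [P x]]]]]

x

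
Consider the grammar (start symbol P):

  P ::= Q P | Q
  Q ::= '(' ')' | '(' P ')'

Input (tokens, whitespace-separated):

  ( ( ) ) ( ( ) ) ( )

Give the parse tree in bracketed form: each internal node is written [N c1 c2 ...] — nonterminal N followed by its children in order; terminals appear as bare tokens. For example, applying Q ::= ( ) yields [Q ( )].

[P [Q ( [P [Q ( )]] )] [P [Q ( [P [Q ( )]] )] [P [Q ( )]]]]

P
Q P
( P ) P
( Q ) P
( ( ) ) P
( ( ) ) Q P
( ( ) ) ( P ) P
( ( ) ) ( Q ) P
( ( ) ) ( ( ) ) P
( ( ) ) ( ( ) ) Q
( ( ) ) ( ( ) ) ( )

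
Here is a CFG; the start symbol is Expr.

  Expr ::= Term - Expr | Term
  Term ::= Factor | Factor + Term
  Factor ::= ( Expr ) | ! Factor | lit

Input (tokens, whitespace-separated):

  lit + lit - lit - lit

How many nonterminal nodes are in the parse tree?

11

[Expr [Term [Factor lit] + [Term [Factor lit]]] - [Expr [Term [Factor lit]] - [Expr [Term [Factor lit]]]]]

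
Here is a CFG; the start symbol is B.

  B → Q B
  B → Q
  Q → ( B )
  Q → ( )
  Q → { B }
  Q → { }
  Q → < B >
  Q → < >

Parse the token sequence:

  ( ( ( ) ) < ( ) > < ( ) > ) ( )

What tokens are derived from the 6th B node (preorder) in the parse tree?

[B [Q ( [B [Q ( [B [Q ( )]] )] [B [Q < [B [Q ( )]] >] [B [Q < [B [Q ( )]] >]]]] )] [B [Q ( )]]]

< ( ) >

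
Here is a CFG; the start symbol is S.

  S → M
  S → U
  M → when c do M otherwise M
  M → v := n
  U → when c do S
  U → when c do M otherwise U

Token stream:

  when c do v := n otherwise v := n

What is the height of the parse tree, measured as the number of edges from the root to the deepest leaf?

[S [M when c do [M v := n] otherwise [M v := n]]]

3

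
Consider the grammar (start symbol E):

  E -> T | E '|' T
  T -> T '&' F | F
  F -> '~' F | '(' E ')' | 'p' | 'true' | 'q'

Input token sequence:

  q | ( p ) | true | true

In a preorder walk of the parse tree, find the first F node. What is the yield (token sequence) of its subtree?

q

[E [E [E [E [T [F q]]] | [T [F ( [E [T [F p]]] )]]] | [T [F true]]] | [T [F true]]]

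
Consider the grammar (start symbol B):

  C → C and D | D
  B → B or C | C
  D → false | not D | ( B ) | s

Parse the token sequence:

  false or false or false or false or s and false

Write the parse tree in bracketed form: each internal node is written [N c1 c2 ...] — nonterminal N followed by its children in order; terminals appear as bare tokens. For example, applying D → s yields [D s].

B
B or C
B or C or C
B or C or C or C
B or C or C or C or C
C or C or C or C or C
D or C or C or C or C
false or C or C or C or C
false or D or C or C or C
false or false or C or C or C
false or false or D or C or C
false or false or false or C or C
false or false or false or D or C
false or false or false or false or C
false or false or false or false or C and D
false or false or false or false or D and D
false or false or false or false or s and D
false or false or false or false or s and false

[B [B [B [B [B [C [D false]]] or [C [D false]]] or [C [D false]]] or [C [D false]]] or [C [C [D s]] and [D false]]]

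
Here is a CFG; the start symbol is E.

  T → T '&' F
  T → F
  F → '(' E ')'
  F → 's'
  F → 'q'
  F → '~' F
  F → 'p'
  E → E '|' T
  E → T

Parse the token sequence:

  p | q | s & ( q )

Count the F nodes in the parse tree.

5

[E [E [E [T [F p]]] | [T [F q]]] | [T [T [F s]] & [F ( [E [T [F q]]] )]]]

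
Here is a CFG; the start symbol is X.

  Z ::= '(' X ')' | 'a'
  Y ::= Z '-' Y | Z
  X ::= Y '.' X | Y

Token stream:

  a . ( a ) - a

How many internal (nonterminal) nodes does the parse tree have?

11

[X [Y [Z a]] . [X [Y [Z ( [X [Y [Z a]]] )] - [Y [Z a]]]]]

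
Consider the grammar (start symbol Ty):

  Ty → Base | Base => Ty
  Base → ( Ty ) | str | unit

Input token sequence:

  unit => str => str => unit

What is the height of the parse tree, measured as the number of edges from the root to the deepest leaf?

5

[Ty [Base unit] => [Ty [Base str] => [Ty [Base str] => [Ty [Base unit]]]]]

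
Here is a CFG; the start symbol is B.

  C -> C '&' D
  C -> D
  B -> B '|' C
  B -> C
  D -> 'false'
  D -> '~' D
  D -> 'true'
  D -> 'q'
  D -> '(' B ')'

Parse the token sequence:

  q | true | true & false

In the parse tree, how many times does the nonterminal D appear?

[B [B [B [C [D q]]] | [C [D true]]] | [C [C [D true]] & [D false]]]

4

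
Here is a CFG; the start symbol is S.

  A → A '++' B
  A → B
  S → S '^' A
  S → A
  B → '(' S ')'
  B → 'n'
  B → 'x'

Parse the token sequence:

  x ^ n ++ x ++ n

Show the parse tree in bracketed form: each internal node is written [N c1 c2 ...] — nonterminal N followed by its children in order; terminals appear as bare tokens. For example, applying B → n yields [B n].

[S [S [A [B x]]] ^ [A [A [A [B n]] ++ [B x]] ++ [B n]]]

S
S ^ A
A ^ A
B ^ A
x ^ A
x ^ A ++ B
x ^ A ++ B ++ B
x ^ B ++ B ++ B
x ^ n ++ B ++ B
x ^ n ++ x ++ B
x ^ n ++ x ++ n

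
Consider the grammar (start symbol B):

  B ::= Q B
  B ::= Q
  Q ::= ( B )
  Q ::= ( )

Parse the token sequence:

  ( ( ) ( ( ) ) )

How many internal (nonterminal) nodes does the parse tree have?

8

[B [Q ( [B [Q ( )] [B [Q ( [B [Q ( )]] )]]] )]]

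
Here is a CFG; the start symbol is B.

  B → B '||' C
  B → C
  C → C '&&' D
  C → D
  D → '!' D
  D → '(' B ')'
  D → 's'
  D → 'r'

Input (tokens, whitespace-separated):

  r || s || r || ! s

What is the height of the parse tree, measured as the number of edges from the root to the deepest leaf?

6

[B [B [B [B [C [D r]]] || [C [D s]]] || [C [D r]]] || [C [D ! [D s]]]]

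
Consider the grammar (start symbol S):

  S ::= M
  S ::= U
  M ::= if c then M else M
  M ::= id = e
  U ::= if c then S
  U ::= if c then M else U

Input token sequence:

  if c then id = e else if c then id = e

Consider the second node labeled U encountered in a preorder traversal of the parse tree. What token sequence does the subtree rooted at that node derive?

[S [U if c then [M id = e] else [U if c then [S [M id = e]]]]]

if c then id = e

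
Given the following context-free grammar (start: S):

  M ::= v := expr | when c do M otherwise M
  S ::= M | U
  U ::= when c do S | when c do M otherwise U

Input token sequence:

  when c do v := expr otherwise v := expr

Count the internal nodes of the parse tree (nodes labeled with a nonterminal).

4

[S [M when c do [M v := expr] otherwise [M v := expr]]]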